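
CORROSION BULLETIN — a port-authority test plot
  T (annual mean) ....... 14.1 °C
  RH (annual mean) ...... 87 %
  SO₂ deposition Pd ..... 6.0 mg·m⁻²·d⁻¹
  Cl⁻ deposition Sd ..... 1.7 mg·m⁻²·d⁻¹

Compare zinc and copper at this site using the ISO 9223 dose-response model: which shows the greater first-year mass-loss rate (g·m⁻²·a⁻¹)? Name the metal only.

copper

zinc: T>10 °C ⇒ hinge -0.071·(14.1−10) = -0.2911
  SO₂ term: 0.0129·6.0^0.44·exp(0.046·87-0.2911) = 1.16
  Cl⁻ term: 0.0175·1.7^0.57·exp(0.008·87+0.085·14.1) = 0.1575
  r_corr = 1.16 + 0.1575 = 1.318 μm/a
  mass loss = 1.318 μm/a × 7.14 g/cm³ = 9.409 g·m⁻²·a⁻¹
copper: temperature factor f = -0.080·(4.1) = -0.3280
  Pd branch = 0.0053·Pd^0.26·e^(0.059·RH+f) = 1.031 μm/a
  Sd branch = 0.01025·Sd^0.27·e^(0.036·RH+0.049·T) = 0.541 μm/a
  sum: 1.031 + 0.541 → r_corr = 1.572 μm/a
  mass loss = 1.572 μm/a × 8.96 g/cm³ = 14.09 g·m⁻²·a⁻¹
Ordering by g·m⁻²·a⁻¹: copper (14.1) > zinc (9.41)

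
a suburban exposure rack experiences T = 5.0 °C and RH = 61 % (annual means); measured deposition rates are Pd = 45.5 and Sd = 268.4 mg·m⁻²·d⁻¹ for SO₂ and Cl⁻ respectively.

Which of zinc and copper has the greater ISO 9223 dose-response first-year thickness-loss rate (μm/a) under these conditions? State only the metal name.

zinc

zinc: T≤10 °C ⇒ hinge +0.038·(5.0−10) = -0.1900
  sulphur-dioxide contribution → 0.9467 μm/a
  chloride contribution → 1.057 μm/a
  total first-year rate 2.003 μm/a
copper: f(T) = +0.126·(T−10) [T≤10 °C] = -0.6300
  sulphur-dioxide contribution → 0.2785 μm/a
  chloride contribution → 0.5329 μm/a
  total first-year rate 0.8113 μm/a
Ordering by μm/a: zinc (2) > copper (0.811)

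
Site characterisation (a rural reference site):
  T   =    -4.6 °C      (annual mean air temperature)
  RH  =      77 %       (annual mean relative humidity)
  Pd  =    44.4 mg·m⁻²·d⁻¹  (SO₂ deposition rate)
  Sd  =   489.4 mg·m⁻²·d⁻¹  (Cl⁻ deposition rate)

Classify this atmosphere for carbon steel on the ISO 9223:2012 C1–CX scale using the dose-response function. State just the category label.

C4

carbon steel: temperature factor f = +0.150·(-14.6) = -2.1900
  sulphur-dioxide contribution → 6.642 μm/a
  chloride contribution → 50.1 μm/a
  total first-year rate 56.74 μm/a
Category bounds: 50…80 μm/a bracket r_corr ⇒ C4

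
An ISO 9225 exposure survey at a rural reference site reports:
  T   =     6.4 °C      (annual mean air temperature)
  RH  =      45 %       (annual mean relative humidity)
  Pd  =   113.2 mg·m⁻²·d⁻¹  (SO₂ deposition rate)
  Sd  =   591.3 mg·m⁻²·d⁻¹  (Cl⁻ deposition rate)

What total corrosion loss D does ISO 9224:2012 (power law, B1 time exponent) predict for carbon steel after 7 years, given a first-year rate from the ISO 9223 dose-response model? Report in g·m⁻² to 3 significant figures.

D(7) = 1.31e+03 g·m⁻²

carbon steel: f(T) = +0.150·(T−10) [T≤10 °C] = -0.5400
  SO₂ term: 1.77·113.2^0.52·exp(0.02·45-0.5400) = 29.67
  Sd branch = 0.102·Sd^0.62·e^(0.033·RH+0.04·T) = 30.42 μm/a
  r_corr = 29.67 + 30.42 = 60.09 μm/a
Long-term exponent b (ISO 9224 Table 2, B1) = 0.523
  D(7) = 60.09 × 7^0.523 = 60.09 × 2.767 = 166.3 μm
  Mass loss = 166.3 μm × 7.85 g/cm³ = 1305 g·m⁻²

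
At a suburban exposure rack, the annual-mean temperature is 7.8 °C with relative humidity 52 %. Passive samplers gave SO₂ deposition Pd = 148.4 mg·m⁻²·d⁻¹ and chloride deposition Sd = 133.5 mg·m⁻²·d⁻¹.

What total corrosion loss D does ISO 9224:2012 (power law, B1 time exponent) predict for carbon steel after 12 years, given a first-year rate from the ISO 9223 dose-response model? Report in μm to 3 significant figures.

carbon steel: T≤10 °C ⇒ hinge +0.150·(7.8−10) = -0.3300
  Pd branch = 1.77·Pd^0.52·e^(0.02·RH+f) = 48.47 μm/a
  Cl⁻ term: 0.102·133.5^0.62·exp(0.033·52+0.04·7.8) = 16.11
  r_corr = 48.47 + 16.11 = 64.58 μm/a
Power-law: D(12) = r_corr · 12^0.523
  D(12) = 64.58 × 12^0.523 = 64.58 × 3.668 = 236.9 μm

D(12) = 237 μm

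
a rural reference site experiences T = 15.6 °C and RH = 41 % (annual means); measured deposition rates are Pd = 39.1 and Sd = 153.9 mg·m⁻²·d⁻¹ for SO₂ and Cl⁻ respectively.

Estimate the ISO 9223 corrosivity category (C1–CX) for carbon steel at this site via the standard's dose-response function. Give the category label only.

C3

carbon steel: temperature factor f = -0.054·(5.6) = -0.3024
  sulphur-dioxide contribution → 19.98 μm/a
  chloride contribution → 16.72 μm/a
  total first-year rate 36.71 μm/a
Category bounds: 25…50 μm/a bracket r_corr ⇒ C3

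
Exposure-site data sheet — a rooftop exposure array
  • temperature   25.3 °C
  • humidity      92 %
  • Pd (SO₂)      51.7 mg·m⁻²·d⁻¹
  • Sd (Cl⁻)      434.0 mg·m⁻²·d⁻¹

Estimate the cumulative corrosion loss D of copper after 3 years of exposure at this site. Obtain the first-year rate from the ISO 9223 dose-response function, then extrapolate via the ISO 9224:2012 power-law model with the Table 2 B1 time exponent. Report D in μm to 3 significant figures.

D(3) = 12.5 μm

copper: T>10 °C ⇒ hinge -0.080·(25.3−10) = -1.2240
  sulphur-dioxide contribution → 0.9898 μm/a
  chloride contribution → 5.008 μm/a
  ⇒ r_corr(copper) = 5.997 μm/a
Long-term exponent b (ISO 9224 Table 2, B1) = 0.667
  D(3) = 5.997 × 3^0.667 = 5.997 × 2.081 = 12.48 μm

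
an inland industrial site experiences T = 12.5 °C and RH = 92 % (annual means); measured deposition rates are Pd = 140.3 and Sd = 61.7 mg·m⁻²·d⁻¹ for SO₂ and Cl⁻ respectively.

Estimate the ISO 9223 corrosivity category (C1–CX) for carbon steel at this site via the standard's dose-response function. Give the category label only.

carbon steel: f(T) = -0.054·(T−10) [T>10 °C] = -0.1350
  SO₂ term: 1.77·140.3^0.52·exp(0.02·92-0.1350) = 127.3
  Cl⁻ term: 0.102·61.7^0.62·exp(0.033·92+0.04·12.5) = 45.11
  r_corr = 127.3 + 45.11 = 172.4 μm/a
ISO 9223 Table 2 (carbon steel): 80 < 172 ≤ 200 μm/a ⇒ C5

C5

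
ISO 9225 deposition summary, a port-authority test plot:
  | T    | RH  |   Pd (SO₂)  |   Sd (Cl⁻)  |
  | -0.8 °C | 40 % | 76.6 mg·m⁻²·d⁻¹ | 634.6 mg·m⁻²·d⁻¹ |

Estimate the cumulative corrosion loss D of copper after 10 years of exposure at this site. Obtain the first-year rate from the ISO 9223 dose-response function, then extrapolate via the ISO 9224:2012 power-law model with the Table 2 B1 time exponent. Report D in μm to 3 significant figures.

copper: f(T) = +0.126·(T−10) [T≤10 °C] = -1.3608
  Pd branch = 0.0053·Pd^0.26·e^(0.059·RH+f) = 0.04448 μm/a
  Cl⁻ term: 0.01025·634.6^0.27·exp(0.036·40+0.049·-0.8) = 0.2376
  r_corr = 0.04448 + 0.2376 = 0.282 μm/a
Power-law: D(10) = r_corr · 10^0.667
  D(10) = 0.282 × 10^0.667 = 0.282 × 4.645 = 1.31 μm

D(10) = 1.31 μm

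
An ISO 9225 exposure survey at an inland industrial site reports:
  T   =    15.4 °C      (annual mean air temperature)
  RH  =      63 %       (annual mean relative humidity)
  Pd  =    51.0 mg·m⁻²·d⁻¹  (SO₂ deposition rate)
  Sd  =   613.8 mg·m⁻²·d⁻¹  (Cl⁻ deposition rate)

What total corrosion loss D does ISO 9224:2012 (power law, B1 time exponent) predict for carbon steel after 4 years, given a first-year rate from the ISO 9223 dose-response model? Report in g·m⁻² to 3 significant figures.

D(4) = 1.89e+03 g·m⁻²

carbon steel: f(T) = -0.054·(T−10) [T>10 °C] = -0.2916
  Pd branch = 1.77·Pd^0.52·e^(0.02·RH+f) = 36.01 μm/a
  Cl⁻ term: 0.102·613.8^0.62·exp(0.033·63+0.04·15.4) = 80.84
  r_corr = 36.01 + 80.84 = 116.8 μm/a
Long-term exponent b (ISO 9224 Table 2, B1) = 0.523
  D(4) = 116.8 × 4^0.523 = 116.8 × 2.065 = 241.3 μm
  Mass loss = 241.3 μm × 7.85 g/cm³ = 1894 g·m⁻²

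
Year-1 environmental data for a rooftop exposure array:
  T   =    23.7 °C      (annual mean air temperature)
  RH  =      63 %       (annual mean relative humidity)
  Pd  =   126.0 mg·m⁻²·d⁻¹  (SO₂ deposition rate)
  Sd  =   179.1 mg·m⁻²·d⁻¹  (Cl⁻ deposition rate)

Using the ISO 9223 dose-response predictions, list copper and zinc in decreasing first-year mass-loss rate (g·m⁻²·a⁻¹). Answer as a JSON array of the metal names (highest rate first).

["zinc", "copper"]

copper: temperature factor f = -0.080·(13.7) = -1.0960
  Pd branch = 0.0053·Pd^0.26·e^(0.059·RH+f) = 0.2562 μm/a
  Sd branch = 0.01025·Sd^0.27·e^(0.036·RH+0.049·T) = 1.283 μm/a
  sum: 0.2562 + 1.283 → r_corr = 1.54 μm/a
  mass loss = 1.54 μm/a × 8.96 g/cm³ = 13.8 g·m⁻²·a⁻¹
zinc: T>10 °C ⇒ hinge -0.071·(23.7−10) = -0.9727
  Pd branch = 0.0129·Pd^0.44·e^(0.046·RH+f) = 0.7428 μm/a
  Sd branch = 0.0175·Sd^0.57·e^(0.008·RH+0.085·T) = 4.179 μm/a
  r_corr = 0.7428 + 4.179 = 4.922 μm/a
  mass loss = 4.922 μm/a × 7.14 g/cm³ = 35.14 g·m⁻²·a⁻¹
Ordering by g·m⁻²·a⁻¹: zinc (35.1) > copper (13.8)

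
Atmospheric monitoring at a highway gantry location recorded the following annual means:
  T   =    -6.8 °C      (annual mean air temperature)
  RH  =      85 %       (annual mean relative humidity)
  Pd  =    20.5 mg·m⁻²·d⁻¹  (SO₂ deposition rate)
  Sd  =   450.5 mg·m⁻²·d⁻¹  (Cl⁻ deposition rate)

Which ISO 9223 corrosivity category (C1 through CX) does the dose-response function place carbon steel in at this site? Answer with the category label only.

C4

carbon steel: temperature factor f = +0.150·(-16.8) = -2.5200
  Pd branch = 1.77·Pd^0.52·e^(0.02·RH+f) = 3.749 μm/a
  Sd branch = 0.102·Sd^0.62·e^(0.033·RH+0.04·T) = 56.75 μm/a
  r_corr = 3.749 + 56.75 = 60.5 μm/a
ISO 9223 Table 2 (carbon steel): 50 < 60.5 ≤ 80 μm/a ⇒ C4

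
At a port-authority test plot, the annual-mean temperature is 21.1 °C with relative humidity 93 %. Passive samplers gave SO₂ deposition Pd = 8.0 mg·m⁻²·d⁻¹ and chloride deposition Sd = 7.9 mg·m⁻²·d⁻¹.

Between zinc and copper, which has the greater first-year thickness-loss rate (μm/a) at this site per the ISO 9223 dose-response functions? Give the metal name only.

copper

zinc: f(T) = -0.071·(T−10) [T>10 °C] = -0.7881
  SO₂ term: 0.0129·8.0^0.44·exp(0.046·93-0.7881) = 1.056
  Cl⁻ term: 0.0175·7.9^0.57·exp(0.008·93+0.085·21.1) = 0.719
  sum: 1.056 + 0.719 → r_corr = 1.775 μm/a
copper: temperature factor f = -0.080·(11.1) = -0.8880
  Pd branch = 0.0053·Pd^0.26·e^(0.059·RH+f) = 0.9045 μm/a
  Sd branch = 0.01025·Sd^0.27·e^(0.036·RH+0.049·T) = 1.433 μm/a
  sum: 0.9045 + 1.433 → r_corr = 2.337 μm/a
Ordering by μm/a: copper (2.34) > zinc (1.77)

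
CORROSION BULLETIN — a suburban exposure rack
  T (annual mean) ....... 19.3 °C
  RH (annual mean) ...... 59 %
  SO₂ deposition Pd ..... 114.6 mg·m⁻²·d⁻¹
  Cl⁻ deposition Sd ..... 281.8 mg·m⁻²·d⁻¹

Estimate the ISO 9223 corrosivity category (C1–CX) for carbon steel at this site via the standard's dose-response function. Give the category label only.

C5

carbon steel: temperature factor f = -0.054·(9.3) = -0.5022
  SO₂ term: 1.77·114.6^0.52·exp(0.02·59-0.5022) = 41.03
  Sd branch = 0.102·Sd^0.62·e^(0.033·RH+0.04·T) = 51.1 μm/a
  sum: 41.03 + 51.1 → r_corr = 92.13 μm/a
92.1 μm/a falls in (80, 200] for carbon steel → category C5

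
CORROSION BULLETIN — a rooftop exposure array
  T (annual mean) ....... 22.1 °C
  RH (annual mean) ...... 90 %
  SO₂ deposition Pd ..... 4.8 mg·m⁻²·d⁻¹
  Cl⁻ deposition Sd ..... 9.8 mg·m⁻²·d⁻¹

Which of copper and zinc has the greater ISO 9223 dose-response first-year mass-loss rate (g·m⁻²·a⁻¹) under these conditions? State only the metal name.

copper

copper: temperature factor f = -0.080·(12.1) = -0.9680
  Pd branch = 0.0053·Pd^0.26·e^(0.059·RH+f) = 0.6125 μm/a
  Sd branch = 0.01025·Sd^0.27·e^(0.036·RH+0.049·T) = 1.431 μm/a
  r_corr = 0.6125 + 1.431 = 2.044 μm/a
  mass loss = 2.044 μm/a × 8.96 g/cm³ = 18.31 g·m⁻²·a⁻¹
zinc: temperature factor f = -0.071·(12.1) = -0.8591
  Pd branch = 0.0129·Pd^0.44·e^(0.046·RH+f) = 0.6842 μm/a
  Sd branch = 0.0175·Sd^0.57·e^(0.008·RH+0.085·T) = 0.8641 μm/a
  sum: 0.6842 + 0.8641 → r_corr = 1.548 μm/a
  mass loss = 1.548 μm/a × 7.14 g/cm³ = 11.06 g·m⁻²·a⁻¹
Ordering by g·m⁻²·a⁻¹: copper (18.3) > zinc (11.1)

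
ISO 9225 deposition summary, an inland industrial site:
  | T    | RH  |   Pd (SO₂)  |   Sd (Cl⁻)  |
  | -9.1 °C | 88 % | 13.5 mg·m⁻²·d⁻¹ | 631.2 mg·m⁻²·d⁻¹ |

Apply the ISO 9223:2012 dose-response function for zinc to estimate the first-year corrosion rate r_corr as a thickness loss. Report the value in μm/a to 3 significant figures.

r_corr = 1.77 μm/a

zinc: temperature factor f = +0.038·(-19.1) = -0.7258
  sulphur-dioxide contribution → 1.124 μm/a
  chloride contribution → 0.6441 μm/a
  total first-year rate 1.768 μm/a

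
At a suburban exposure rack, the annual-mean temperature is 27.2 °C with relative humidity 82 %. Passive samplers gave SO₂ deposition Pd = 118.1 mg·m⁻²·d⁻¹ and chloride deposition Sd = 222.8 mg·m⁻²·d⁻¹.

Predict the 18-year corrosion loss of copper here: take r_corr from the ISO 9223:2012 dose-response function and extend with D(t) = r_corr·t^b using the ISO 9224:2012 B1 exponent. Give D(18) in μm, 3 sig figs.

D(18) = 26.0 μm

copper: T>10 °C ⇒ hinge -0.080·(27.2−10) = -1.3760
  SO₂ term: 0.0053·118.1^0.26·exp(0.059·82-1.3760) = 0.5842
  Sd branch = 0.01025·Sd^0.27·e^(0.036·RH+0.049·T) = 3.203 μm/a
  sum: 0.5842 + 3.203 → r_corr = 3.787 μm/a
Long-term exponent b (ISO 9224 Table 2, B1) = 0.667
  D(18) = 3.787 × 18^0.667 = 3.787 × 6.875 = 26.04 μm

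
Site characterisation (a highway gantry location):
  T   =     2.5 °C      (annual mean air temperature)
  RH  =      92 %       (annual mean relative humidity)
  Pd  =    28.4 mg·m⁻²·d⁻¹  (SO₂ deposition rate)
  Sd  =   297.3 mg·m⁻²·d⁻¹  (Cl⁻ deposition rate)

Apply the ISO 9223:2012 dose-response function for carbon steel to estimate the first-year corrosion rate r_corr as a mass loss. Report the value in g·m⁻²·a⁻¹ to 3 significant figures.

carbon steel: T≤10 °C ⇒ hinge +0.150·(2.5−10) = -1.1250
  SO₂ term: 1.77·28.4^0.52·exp(0.02·92-1.1250) = 20.62
  Sd branch = 0.102·Sd^0.62·e^(0.033·RH+0.04·T) = 80.15 μm/a
  r_corr = 20.62 + 80.15 = 100.8 μm/a
Convert to mass loss: 100.8 μm/a × 7.85 g/cm³ = 791.1 g·m⁻²·a⁻¹

r_corr = 791 g·m⁻²·a⁻¹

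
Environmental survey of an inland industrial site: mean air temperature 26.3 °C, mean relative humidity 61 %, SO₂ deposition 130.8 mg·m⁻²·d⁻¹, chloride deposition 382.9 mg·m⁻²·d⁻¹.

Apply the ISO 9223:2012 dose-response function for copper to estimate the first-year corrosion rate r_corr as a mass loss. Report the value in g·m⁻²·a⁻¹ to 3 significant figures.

copper: T>10 °C ⇒ hinge -0.080·(26.3−10) = -1.3040
  sulphur-dioxide contribution → 0.1868 μm/a
  chloride contribution → 1.665 μm/a
  total first-year rate 1.852 μm/a
Convert to mass loss: 1.852 μm/a × 8.96 g/cm³ = 16.6 g·m⁻²·a⁻¹

r_corr = 16.6 g·m⁻²·a⁻¹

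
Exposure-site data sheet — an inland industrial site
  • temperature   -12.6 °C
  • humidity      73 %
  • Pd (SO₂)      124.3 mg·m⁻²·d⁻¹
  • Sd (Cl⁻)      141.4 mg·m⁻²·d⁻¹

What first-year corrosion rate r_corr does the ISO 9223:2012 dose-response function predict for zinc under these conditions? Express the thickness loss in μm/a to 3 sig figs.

zinc: f(T) = +0.038·(T−10) [T≤10 °C] = -0.8588
  sulphur-dioxide contribution → 1.311 μm/a
  chloride contribution → 0.1808 μm/a
  ⇒ r_corr(zinc) = 1.492 μm/a

r_corr = 1.49 μm/a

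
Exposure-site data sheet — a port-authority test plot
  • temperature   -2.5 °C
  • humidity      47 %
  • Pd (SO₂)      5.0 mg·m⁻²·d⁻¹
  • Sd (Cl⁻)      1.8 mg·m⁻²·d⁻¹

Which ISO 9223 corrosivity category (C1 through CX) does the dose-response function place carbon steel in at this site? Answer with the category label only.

carbon steel: temperature factor f = +0.150·(-12.5) = -1.8750
  SO₂ term: 1.77·5.0^0.52·exp(0.02·47-1.8750) = 1.605
  Sd branch = 0.102·Sd^0.62·e^(0.033·RH+0.04·T) = 0.6267 μm/a
  r_corr = 1.605 + 0.6267 = 2.231 μm/a
Category bounds: 1.3…25 μm/a bracket r_corr ⇒ C2

C2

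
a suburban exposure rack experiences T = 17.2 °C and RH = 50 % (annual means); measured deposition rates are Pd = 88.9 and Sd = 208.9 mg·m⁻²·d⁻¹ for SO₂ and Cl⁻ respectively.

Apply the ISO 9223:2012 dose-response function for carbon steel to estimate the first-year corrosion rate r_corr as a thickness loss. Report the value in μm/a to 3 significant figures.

r_corr = 62.6 μm/a

carbon steel: T>10 °C ⇒ hinge -0.054·(17.2−10) = -0.3888
  Pd branch = 1.77·Pd^0.52·e^(0.02·RH+f) = 33.64 μm/a
  Cl⁻ term: 0.102·208.9^0.62·exp(0.033·50+0.04·17.2) = 29
  sum: 33.64 + 29 → r_corr = 62.64 μm/a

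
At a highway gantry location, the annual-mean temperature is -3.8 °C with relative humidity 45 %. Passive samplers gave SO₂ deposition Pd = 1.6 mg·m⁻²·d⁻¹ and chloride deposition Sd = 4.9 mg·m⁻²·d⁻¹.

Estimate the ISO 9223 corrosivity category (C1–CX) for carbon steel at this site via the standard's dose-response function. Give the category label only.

C2

carbon steel: T≤10 °C ⇒ hinge +0.150·(-3.8−10) = -2.0700
  sulphur-dioxide contribution → 0.7014 μm/a
  chloride contribution → 1.036 μm/a
  total first-year rate 1.738 μm/a
ISO 9223 Table 2 (carbon steel): 1.3 < 1.74 ≤ 25 μm/a ⇒ C2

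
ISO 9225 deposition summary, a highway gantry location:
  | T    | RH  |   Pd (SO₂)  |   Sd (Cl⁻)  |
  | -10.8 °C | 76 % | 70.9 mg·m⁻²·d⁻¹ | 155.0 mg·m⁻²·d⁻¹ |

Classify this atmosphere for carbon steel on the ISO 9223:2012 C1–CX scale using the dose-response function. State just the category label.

carbon steel: T≤10 °C ⇒ hinge +0.150·(-10.8−10) = -3.1200
  SO₂ term: 1.77·70.9^0.52·exp(0.02·76-3.1200) = 3.277
  Cl⁻ term: 0.102·155.0^0.62·exp(0.033·76+0.04·-10.8) = 18.54
  sum: 3.277 + 18.54 → r_corr = 21.82 μm/a
21.8 μm/a falls in (1.3, 25] for carbon steel → category C2

C2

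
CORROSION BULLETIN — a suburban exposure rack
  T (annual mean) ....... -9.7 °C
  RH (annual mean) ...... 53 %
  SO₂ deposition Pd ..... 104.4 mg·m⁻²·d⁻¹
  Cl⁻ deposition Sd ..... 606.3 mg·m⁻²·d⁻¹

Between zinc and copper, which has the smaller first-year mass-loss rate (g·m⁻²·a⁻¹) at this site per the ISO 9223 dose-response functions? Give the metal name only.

zinc: T≤10 °C ⇒ hinge +0.038·(-9.7−10) = -0.7486
  sulphur-dioxide contribution → 0.5402 μm/a
  chloride contribution → 0.4521 μm/a
  ⇒ r_corr(zinc) = 0.9923 μm/a
  mass loss = 0.9923 μm/a × 7.14 g/cm³ = 7.085 g·m⁻²·a⁻¹
copper: T≤10 °C ⇒ hinge +0.126·(-9.7−10) = -2.4822
  sulphur-dioxide contribution → 0.03382 μm/a
  chloride contribution → 0.2422 μm/a
  ⇒ r_corr(copper) = 0.2761 μm/a
  mass loss = 0.2761 μm/a × 8.96 g/cm³ = 2.474 g·m⁻²·a⁻¹
Ordering by g·m⁻²·a⁻¹: zinc (7.08) > copper (2.47)

copper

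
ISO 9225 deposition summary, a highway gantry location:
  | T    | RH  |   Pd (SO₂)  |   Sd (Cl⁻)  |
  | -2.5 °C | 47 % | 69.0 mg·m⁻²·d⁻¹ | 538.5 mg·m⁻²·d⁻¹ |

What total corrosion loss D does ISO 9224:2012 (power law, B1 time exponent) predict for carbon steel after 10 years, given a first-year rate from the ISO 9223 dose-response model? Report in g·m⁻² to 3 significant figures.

carbon steel: temperature factor f = +0.150·(-12.5) = -1.8750
  SO₂ term: 1.77·69.0^0.52·exp(0.02·47-1.8750) = 6.282
  Cl⁻ term: 0.102·538.5^0.62·exp(0.033·47+0.04·-2.5) = 21.48
  r_corr = 6.282 + 21.48 = 27.77 μm/a
Long-term exponent b (ISO 9224 Table 2, B1) = 0.523
  D(10) = 27.77 × 10^0.523 = 27.77 × 3.334 = 92.58 μm
  Mass loss = 92.58 μm × 7.85 g/cm³ = 726.7 g·m⁻²

D(10) = 727 g·m⁻²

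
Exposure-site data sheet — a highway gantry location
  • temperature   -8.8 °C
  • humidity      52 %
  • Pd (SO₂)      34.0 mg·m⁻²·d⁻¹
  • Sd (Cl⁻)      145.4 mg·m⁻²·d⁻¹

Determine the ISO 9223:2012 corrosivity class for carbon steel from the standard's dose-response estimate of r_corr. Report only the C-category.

carbon steel: T≤10 °C ⇒ hinge +0.150·(-8.8−10) = -2.8200
  SO₂ term: 1.77·34.0^0.52·exp(0.02·52-2.8200) = 1.868
  Cl⁻ term: 0.102·145.4^0.62·exp(0.033·52+0.04·-8.8) = 8.745
  sum: 1.868 + 8.745 → r_corr = 10.61 μm/a
Category bounds: 1.3…25 μm/a bracket r_corr ⇒ C2

C2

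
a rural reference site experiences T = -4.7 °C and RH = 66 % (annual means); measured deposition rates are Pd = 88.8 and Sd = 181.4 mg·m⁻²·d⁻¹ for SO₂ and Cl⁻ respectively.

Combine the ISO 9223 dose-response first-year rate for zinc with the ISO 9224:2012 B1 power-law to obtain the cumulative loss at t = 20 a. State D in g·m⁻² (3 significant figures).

D(20) = 122 g·m⁻²

zinc: temperature factor f = +0.038·(-14.7) = -0.5586
  Pd branch = 0.0129·Pd^0.44·e^(0.046·RH+f) = 1.106 μm/a
  Sd branch = 0.0175·Sd^0.57·e^(0.008·RH+0.085·T) = 0.3857 μm/a
  r_corr = 1.106 + 0.3857 = 1.492 μm/a
Long-term exponent b (ISO 9224 Table 2, B1) = 0.813
  D(20) = 1.492 × 20^0.813 = 1.492 × 11.42 = 17.04 μm
  Mass loss = 17.04 μm × 7.14 g/cm³ = 121.7 g·m⁻²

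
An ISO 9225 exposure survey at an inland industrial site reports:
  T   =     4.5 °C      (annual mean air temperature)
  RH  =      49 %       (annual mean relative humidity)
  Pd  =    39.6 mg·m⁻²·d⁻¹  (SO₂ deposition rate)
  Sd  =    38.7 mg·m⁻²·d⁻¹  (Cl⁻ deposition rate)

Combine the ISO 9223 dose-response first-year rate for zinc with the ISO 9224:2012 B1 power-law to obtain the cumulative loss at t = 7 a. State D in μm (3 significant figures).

D(7) = 3.93 μm

zinc: temperature factor f = +0.038·(-5.5) = -0.2090
  Pd branch = 0.0129·Pd^0.44·e^(0.046·RH+f) = 0.5032 μm/a
  Cl⁻ term: 0.0175·38.7^0.57·exp(0.008·49+0.085·4.5) = 0.3051
  sum: 0.5032 + 0.3051 → r_corr = 0.8082 μm/a
ISO 9224: D(t) = r_corr · t^b with b = 0.813 (zinc, B1)
  D(7) = 0.8082 × 7^0.813 = 0.8082 × 4.865 = 3.932 μm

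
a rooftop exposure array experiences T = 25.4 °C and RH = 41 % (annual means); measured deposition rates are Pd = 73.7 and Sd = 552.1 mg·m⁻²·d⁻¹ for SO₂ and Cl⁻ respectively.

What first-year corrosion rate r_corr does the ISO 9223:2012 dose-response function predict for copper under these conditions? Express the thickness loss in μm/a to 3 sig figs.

r_corr = 0.909 μm/a

copper: temperature factor f = -0.080·(15.4) = -1.2320
  sulphur-dioxide contribution → 0.05313 μm/a
  chloride contribution → 0.8563 μm/a
  total first-year rate 0.9094 μm/a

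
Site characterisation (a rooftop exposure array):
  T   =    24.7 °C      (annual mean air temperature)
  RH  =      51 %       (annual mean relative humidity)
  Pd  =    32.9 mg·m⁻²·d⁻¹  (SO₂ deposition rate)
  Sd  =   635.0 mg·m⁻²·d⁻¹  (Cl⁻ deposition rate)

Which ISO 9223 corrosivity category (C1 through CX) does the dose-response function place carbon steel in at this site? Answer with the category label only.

carbon steel: temperature factor f = -0.054·(14.7) = -0.7938
  sulphur-dioxide contribution → 13.65 μm/a
  chloride contribution → 80.6 μm/a
  total first-year rate 94.25 μm/a
ISO 9223 Table 2 (carbon steel): 80 < 94.2 ≤ 200 μm/a ⇒ C5

C5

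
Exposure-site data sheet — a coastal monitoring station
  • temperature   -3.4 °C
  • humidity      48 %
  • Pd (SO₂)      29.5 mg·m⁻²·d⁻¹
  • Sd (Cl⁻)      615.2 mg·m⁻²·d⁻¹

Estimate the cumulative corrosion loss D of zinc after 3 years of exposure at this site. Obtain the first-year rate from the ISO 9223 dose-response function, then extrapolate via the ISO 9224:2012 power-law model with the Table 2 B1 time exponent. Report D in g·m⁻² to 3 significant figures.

D(3) = 18.5 g·m⁻²

zinc: T≤10 °C ⇒ hinge +0.038·(-3.4−10) = -0.5092
  sulphur-dioxide contribution → 0.3127 μm/a
  chloride contribution → 0.7482 μm/a
  total first-year rate 1.061 μm/a
Long-term exponent b (ISO 9224 Table 2, B1) = 0.813
  D(3) = 1.061 × 3^0.813 = 1.061 × 2.443 = 2.592 μm
  Mass loss = 2.592 μm × 7.14 g/cm³ = 18.5 g·m⁻²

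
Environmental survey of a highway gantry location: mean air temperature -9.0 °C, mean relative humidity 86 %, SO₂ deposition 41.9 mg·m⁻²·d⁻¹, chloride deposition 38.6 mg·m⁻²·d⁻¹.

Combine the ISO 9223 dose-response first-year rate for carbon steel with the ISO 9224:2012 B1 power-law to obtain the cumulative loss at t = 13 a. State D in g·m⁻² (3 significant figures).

carbon steel: temperature factor f = +0.150·(-19.0) = -2.8500
  Pd branch = 1.77·Pd^0.52·e^(0.02·RH+f) = 3.988 μm/a
  Sd branch = 0.102·Sd^0.62·e^(0.033·RH+0.04·T) = 11.71 μm/a
  sum: 3.988 + 11.71 → r_corr = 15.7 μm/a
Power-law: D(13) = r_corr · 13^0.523
  D(13) = 15.7 × 13^0.523 = 15.7 × 3.825 = 60.03 μm
  Mass loss = 60.03 μm × 7.85 g/cm³ = 471.2 g·m⁻²

D(13) = 471 g·m⁻²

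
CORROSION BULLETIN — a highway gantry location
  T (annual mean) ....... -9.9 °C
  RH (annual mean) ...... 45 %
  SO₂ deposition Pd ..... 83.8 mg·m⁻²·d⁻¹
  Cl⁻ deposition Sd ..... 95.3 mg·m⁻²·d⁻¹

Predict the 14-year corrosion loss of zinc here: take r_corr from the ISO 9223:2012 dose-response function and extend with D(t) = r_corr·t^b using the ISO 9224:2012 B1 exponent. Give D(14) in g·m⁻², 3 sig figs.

D(14) = 29.4 g·m⁻²

zinc: temperature factor f = +0.038·(-19.9) = -0.7562
  SO₂ term: 0.0129·83.8^0.44·exp(0.046·45-0.7562) = 0.3368
  Sd branch = 0.0175·Sd^0.57·e^(0.008·RH+0.085·T) = 0.1452 μm/a
  sum: 0.3368 + 0.1452 → r_corr = 0.482 μm/a
Power-law: D(14) = r_corr · 14^0.813
  D(14) = 0.482 × 14^0.813 = 0.482 × 8.547 = 4.12 μm
  Mass loss = 4.12 μm × 7.14 g/cm³ = 29.42 g·m⁻²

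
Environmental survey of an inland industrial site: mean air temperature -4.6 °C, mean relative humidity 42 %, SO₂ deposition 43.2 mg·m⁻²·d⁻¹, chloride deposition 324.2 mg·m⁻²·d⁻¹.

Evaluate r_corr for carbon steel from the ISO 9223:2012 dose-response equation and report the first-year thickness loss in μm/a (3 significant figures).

carbon steel: T≤10 °C ⇒ hinge +0.150·(-4.6−10) = -2.1900
  Pd branch = 1.77·Pd^0.52·e^(0.02·RH+f) = 3.252 μm/a
  Cl⁻ term: 0.102·324.2^0.62·exp(0.033·42+0.04·-4.6) = 12.23
  r_corr = 3.252 + 12.23 = 15.48 μm/a

r_corr = 15.5 μm/a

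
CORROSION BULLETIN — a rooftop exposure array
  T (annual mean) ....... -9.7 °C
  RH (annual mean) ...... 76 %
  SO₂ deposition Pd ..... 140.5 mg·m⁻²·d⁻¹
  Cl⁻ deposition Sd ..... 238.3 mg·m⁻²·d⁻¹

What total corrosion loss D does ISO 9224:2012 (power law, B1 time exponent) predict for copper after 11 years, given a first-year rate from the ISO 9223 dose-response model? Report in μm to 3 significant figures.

D(11) = 2.84 μm

copper: f(T) = +0.126·(T−10) [T≤10 °C] = -2.4822
  Pd branch = 0.0053·Pd^0.26·e^(0.059·RH+f) = 0.1419 μm/a
  Sd branch = 0.01025·Sd^0.27·e^(0.036·RH+0.049·T) = 0.4309 μm/a
  sum: 0.1419 + 0.4309 → r_corr = 0.5728 μm/a
ISO 9224: D(t) = r_corr · t^b with b = 0.667 (copper, B1)
  D(11) = 0.5728 × 11^0.667 = 0.5728 × 4.95 = 2.835 μm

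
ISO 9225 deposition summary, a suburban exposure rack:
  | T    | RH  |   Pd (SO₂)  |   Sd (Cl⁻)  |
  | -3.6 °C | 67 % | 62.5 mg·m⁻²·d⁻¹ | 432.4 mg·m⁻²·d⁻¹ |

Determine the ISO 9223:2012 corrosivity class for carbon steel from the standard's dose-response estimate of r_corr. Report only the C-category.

carbon steel: f(T) = +0.150·(T−10) [T≤10 °C] = -2.0400
  sulphur-dioxide contribution → 7.548 μm/a
  chloride contribution → 34.72 μm/a
  total first-year rate 42.26 μm/a
Category bounds: 25…50 μm/a bracket r_corr ⇒ C3

C3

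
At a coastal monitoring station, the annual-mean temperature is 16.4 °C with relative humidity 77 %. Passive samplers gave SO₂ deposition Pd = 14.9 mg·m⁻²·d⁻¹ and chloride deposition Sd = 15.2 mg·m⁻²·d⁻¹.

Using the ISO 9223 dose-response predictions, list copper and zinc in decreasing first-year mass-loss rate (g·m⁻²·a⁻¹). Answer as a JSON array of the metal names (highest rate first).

["copper", "zinc"]

copper: T>10 °C ⇒ hinge -0.080·(16.4−10) = -0.5120
  Pd branch = 0.0053·Pd^0.26·e^(0.059·RH+f) = 0.6025 μm/a
  Sd branch = 0.01025·Sd^0.27·e^(0.036·RH+0.049·T) = 0.7633 μm/a
  sum: 0.6025 + 0.7633 → r_corr = 1.366 μm/a
  mass loss = 1.366 μm/a × 8.96 g/cm³ = 12.24 g·m⁻²·a⁻¹
zinc: T>10 °C ⇒ hinge -0.071·(16.4−10) = -0.4544
  SO₂ term: 0.0129·14.9^0.44·exp(0.046·77-0.4544) = 0.9284
  Sd branch = 0.0175·Sd^0.57·e^(0.008·RH+0.085·T) = 0.6161 μm/a
  sum: 0.9284 + 0.6161 → r_corr = 1.544 μm/a
  mass loss = 1.544 μm/a × 7.14 g/cm³ = 11.03 g·m⁻²·a⁻¹
Ordering by g·m⁻²·a⁻¹: copper (12.2) > zinc (11)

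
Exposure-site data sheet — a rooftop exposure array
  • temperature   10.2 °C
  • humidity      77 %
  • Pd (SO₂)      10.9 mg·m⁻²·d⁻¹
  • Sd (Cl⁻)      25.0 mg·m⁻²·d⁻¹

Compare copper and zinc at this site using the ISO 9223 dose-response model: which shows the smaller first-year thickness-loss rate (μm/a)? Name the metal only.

copper

copper: f(T) = -0.080·(T−10) [T>10 °C] = -0.0160
  SO₂ term: 0.0053·10.9^0.26·exp(0.059·77-0.0160) = 0.9121
  Sd branch = 0.01025·Sd^0.27·e^(0.036·RH+0.049·T) = 0.6443 μm/a
  r_corr = 0.9121 + 0.6443 = 1.556 μm/a
zinc: T>10 °C ⇒ hinge -0.071·(10.2−10) = -0.0142
  SO₂ term: 0.0129·10.9^0.44·exp(0.046·77-0.0142) = 1.256
  Sd branch = 0.0175·Sd^0.57·e^(0.008·RH+0.085·T) = 0.483 μm/a
  sum: 1.256 + 0.483 → r_corr = 1.739 μm/a
Ordering by μm/a: zinc (1.74) > copper (1.56)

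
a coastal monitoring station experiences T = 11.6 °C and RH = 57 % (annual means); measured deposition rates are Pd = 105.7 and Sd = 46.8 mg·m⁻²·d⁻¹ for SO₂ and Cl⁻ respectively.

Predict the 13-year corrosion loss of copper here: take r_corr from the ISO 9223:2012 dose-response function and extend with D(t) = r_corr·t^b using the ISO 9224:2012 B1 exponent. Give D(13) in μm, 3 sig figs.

copper: temperature factor f = -0.080·(1.6) = -0.1280
  sulphur-dioxide contribution → 0.4524 μm/a
  chloride contribution → 0.3978 μm/a
  total first-year rate 0.8502 μm/a
Long-term exponent b (ISO 9224 Table 2, B1) = 0.667
  D(13) = 0.8502 × 13^0.667 = 0.8502 × 5.534 = 4.705 μm

D(13) = 4.70 μm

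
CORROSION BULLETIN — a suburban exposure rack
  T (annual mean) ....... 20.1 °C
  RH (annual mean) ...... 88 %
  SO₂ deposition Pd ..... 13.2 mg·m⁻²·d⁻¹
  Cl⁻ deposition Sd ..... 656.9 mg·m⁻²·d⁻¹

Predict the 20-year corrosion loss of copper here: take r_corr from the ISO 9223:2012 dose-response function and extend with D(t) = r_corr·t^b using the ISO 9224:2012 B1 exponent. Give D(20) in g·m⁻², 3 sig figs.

D(20) = 303 g·m⁻²

copper: f(T) = -0.080·(T−10) [T>10 °C] = -0.8080
  Pd branch = 0.0053·Pd^0.26·e^(0.059·RH+f) = 0.8309 μm/a
  Sd branch = 0.01025·Sd^0.27·e^(0.036·RH+0.049·T) = 3.759 μm/a
  sum: 0.8309 + 3.759 → r_corr = 4.59 μm/a
Power-law: D(20) = r_corr · 20^0.667
  D(20) = 4.59 × 20^0.667 = 4.59 × 7.375 = 33.85 μm
  Mass loss = 33.85 μm × 8.96 g/cm³ = 303.3 g·m⁻²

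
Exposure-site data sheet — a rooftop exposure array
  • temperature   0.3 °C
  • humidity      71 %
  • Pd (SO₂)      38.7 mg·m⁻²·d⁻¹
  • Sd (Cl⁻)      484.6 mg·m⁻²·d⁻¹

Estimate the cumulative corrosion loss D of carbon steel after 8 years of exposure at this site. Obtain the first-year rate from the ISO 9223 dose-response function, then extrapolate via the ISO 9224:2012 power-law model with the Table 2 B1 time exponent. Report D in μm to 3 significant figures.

D(8) = 181 μm

carbon steel: f(T) = +0.150·(T−10) [T≤10 °C] = -1.4550
  SO₂ term: 1.77·38.7^0.52·exp(0.02·71-1.4550) = 11.44
  Cl⁻ term: 0.102·484.6^0.62·exp(0.033·71+0.04·0.3) = 49.69
  sum: 11.44 + 49.69 → r_corr = 61.13 μm/a
Long-term exponent b (ISO 9224 Table 2, B1) = 0.523
  D(8) = 61.13 × 8^0.523 = 61.13 × 2.967 = 181.4 μm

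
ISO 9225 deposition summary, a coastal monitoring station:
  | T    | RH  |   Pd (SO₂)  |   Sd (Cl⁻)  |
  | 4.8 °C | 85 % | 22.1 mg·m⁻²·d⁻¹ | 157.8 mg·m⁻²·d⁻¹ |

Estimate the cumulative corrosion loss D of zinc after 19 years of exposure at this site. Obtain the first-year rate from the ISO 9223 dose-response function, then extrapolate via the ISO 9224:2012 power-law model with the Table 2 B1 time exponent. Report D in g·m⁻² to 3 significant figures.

zinc: f(T) = +0.038·(T−10) [T≤10 °C] = -0.1976
  Pd branch = 0.0129·Pd^0.44·e^(0.046·RH+f) = 2.063 μm/a
  Cl⁻ term: 0.0175·157.8^0.57·exp(0.008·85+0.085·4.8) = 0.93
  sum: 2.063 + 0.93 → r_corr = 2.992 μm/a
ISO 9224: D(t) = r_corr · t^b with b = 0.813 (zinc, B1)
  D(19) = 2.992 × 19^0.813 = 2.992 × 10.96 = 32.78 μm
  Mass loss = 32.78 μm × 7.14 g/cm³ = 234.1 g·m⁻²

D(19) = 234 g·m⁻²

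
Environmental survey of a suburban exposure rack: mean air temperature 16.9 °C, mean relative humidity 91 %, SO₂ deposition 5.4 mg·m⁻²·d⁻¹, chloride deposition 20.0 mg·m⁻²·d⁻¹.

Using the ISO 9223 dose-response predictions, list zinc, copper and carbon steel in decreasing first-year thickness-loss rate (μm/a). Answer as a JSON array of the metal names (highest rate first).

zinc: temperature factor f = -0.071·(6.9) = -0.4899
  Pd branch = 0.0129·Pd^0.44·e^(0.046·RH+f) = 1.092 μm/a
  Sd branch = 0.0175·Sd^0.57·e^(0.008·RH+0.085·T) = 0.8407 μm/a
  r_corr = 1.092 + 0.8407 = 1.932 μm/a
copper: T>10 °C ⇒ hinge -0.080·(16.9−10) = -0.5520
  SO₂ term: 0.0053·5.4^0.26·exp(0.059·91-0.5520) = 1.016
  Sd branch = 0.01025·Sd^0.27·e^(0.036·RH+0.049·T) = 1.394 μm/a
  r_corr = 1.016 + 1.394 = 2.41 μm/a
carbon steel: temperature factor f = -0.054·(6.9) = -0.3726
  SO₂ term: 1.77·5.4^0.52·exp(0.02·91-0.3726) = 18.09
  Sd branch = 0.102·Sd^0.62·e^(0.033·RH+0.04·T) = 25.88 μm/a
  sum: 18.09 + 25.88 → r_corr = 43.97 μm/a
Ordering by μm/a: carbon steel (44) > copper (2.41) > zinc (1.93)

["carbon steel", "copper", "zinc"]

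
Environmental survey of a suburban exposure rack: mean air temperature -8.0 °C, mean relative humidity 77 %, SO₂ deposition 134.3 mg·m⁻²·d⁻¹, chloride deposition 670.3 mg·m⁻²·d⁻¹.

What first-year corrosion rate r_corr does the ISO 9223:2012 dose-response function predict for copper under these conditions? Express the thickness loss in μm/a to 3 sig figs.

r_corr = 0.826 μm/a

copper: temperature factor f = +0.126·(-18.0) = -2.2680
  sulphur-dioxide contribution → 0.1843 μm/a
  chloride contribution → 0.6419 μm/a
  ⇒ r_corr(copper) = 0.8262 μm/a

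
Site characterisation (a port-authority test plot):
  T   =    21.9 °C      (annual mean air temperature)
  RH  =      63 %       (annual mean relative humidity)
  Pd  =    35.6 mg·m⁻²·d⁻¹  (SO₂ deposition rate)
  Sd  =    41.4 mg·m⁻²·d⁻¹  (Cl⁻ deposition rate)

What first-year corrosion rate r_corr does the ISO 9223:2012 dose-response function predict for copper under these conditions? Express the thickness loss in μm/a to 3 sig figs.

copper: f(T) = -0.080·(T−10) [T>10 °C] = -0.9520
  Pd branch = 0.0053·Pd^0.26·e^(0.059·RH+f) = 0.213 μm/a
  Cl⁻ term: 0.01025·41.4^0.27·exp(0.036·63+0.049·21.9) = 0.7913
  r_corr = 0.213 + 0.7913 = 1.004 μm/a

r_corr = 1.00 μm/a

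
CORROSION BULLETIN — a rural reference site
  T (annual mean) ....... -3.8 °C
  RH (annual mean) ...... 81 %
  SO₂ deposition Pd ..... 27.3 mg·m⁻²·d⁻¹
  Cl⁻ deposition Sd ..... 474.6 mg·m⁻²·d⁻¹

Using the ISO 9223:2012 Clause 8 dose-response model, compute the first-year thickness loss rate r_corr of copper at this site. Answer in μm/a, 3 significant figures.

r_corr = 1.09 μm/a

copper: temperature factor f = +0.126·(-13.8) = -1.7388
  SO₂ term: 0.0053·27.3^0.26·exp(0.059·81-1.7388) = 0.2618
  Sd branch = 0.01025·Sd^0.27·e^(0.036·RH+0.049·T) = 0.8296 μm/a
  r_corr = 0.2618 + 0.8296 = 1.091 μm/a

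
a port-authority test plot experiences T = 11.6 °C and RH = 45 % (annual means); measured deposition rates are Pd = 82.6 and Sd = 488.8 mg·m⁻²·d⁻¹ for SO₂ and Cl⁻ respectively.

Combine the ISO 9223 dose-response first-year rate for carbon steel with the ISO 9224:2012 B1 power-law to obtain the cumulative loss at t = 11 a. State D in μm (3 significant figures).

carbon steel: temperature factor f = -0.054·(1.6) = -0.0864
  sulphur-dioxide contribution → 39.64 μm/a
  chloride contribution → 33.29 μm/a
  ⇒ r_corr(carbon steel) = 72.93 μm/a
ISO 9224: D(t) = r_corr · t^b with b = 0.523 (carbon steel, B1)
  D(11) = 72.93 × 11^0.523 = 72.93 × 3.505 = 255.6 μm

D(11) = 256 μm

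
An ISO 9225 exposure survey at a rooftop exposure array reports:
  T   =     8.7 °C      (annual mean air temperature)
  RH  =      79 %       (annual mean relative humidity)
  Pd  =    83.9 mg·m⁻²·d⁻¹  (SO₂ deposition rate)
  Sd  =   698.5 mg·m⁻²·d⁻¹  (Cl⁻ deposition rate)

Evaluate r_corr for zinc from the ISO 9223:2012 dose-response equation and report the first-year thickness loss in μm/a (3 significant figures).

zinc: T≤10 °C ⇒ hinge +0.038·(8.7−10) = -0.0494
  sulphur-dioxide contribution → 3.265 μm/a
  chloride contribution → 2.883 μm/a
  ⇒ r_corr(zinc) = 6.148 μm/a

r_corr = 6.15 μm/a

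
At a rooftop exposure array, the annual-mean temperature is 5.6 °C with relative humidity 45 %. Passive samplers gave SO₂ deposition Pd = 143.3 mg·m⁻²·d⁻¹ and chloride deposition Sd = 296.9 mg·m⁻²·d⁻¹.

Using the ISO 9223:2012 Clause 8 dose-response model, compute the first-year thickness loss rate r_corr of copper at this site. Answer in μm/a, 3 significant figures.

copper: f(T) = +0.126·(T−10) [T≤10 °C] = -0.5544
  sulphur-dioxide contribution → 0.1575 μm/a
  chloride contribution → 0.317 μm/a
  ⇒ r_corr(copper) = 0.4745 μm/a

r_corr = 0.474 μm/a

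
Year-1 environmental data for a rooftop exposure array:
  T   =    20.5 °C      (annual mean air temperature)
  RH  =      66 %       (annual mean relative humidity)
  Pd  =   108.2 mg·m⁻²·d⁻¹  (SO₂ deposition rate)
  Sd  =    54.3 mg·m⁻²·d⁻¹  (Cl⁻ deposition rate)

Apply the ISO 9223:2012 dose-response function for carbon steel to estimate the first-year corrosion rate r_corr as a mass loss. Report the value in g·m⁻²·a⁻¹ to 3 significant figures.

carbon steel: T>10 °C ⇒ hinge -0.054·(20.5−10) = -0.5670
  SO₂ term: 1.77·108.2^0.52·exp(0.02·66-0.5670) = 42.93
  Cl⁻ term: 0.102·54.3^0.62·exp(0.033·66+0.04·20.5) = 24.33
  r_corr = 42.93 + 24.33 = 67.27 μm/a
Convert to mass loss: 67.27 μm/a × 7.85 g/cm³ = 528 g·m⁻²·a⁻¹

r_corr = 528 g·m⁻²·a⁻¹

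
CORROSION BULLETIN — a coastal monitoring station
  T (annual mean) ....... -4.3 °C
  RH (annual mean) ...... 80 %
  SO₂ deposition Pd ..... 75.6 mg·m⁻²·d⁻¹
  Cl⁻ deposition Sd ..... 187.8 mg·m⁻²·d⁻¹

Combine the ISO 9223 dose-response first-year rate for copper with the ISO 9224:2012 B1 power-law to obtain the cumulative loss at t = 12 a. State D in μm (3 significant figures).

D(12) = 4.77 μm

copper: T≤10 °C ⇒ hinge +0.126·(-4.3−10) = -1.8018
  Pd branch = 0.0053·Pd^0.26·e^(0.059·RH+f) = 0.302 μm/a
  Cl⁻ term: 0.01025·187.8^0.27·exp(0.036·80+0.049·-4.3) = 0.608
  r_corr = 0.302 + 0.608 = 0.91 μm/a
Long-term exponent b (ISO 9224 Table 2, B1) = 0.667
  D(12) = 0.91 × 12^0.667 = 0.91 × 5.246 = 4.774 μm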